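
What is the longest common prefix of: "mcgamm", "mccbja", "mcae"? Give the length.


Words: mcgamm, mccbja, mcae
  Position 0: all 'm' => match
  Position 1: all 'c' => match
  Position 2: ('g', 'c', 'a') => mismatch, stop
LCP = "mc" (length 2)

2


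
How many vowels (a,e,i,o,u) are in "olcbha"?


Input: olcbha
Checking each character:
  'o' at position 0: vowel (running total: 1)
  'l' at position 1: consonant
  'c' at position 2: consonant
  'b' at position 3: consonant
  'h' at position 4: consonant
  'a' at position 5: vowel (running total: 2)
Total vowels: 2

2


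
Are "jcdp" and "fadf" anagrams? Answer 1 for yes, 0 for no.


Strings: "jcdp", "fadf"
Sorted first:  cdjp
Sorted second: adff
Differ at position 0: 'c' vs 'a' => not anagrams

0


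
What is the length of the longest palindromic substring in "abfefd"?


Input: "abfefd"
Checking substrings for palindromes:
  [2:5] "fef" (len 3) => palindrome
Longest palindromic substring: "fef" with length 3

3


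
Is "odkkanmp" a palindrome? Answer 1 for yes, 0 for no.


Input: odkkanmp
Reversed: pmnakkdo
  Compare pos 0 ('o') with pos 7 ('p'): MISMATCH
  Compare pos 1 ('d') with pos 6 ('m'): MISMATCH
  Compare pos 2 ('k') with pos 5 ('n'): MISMATCH
  Compare pos 3 ('k') with pos 4 ('a'): MISMATCH
Result: not a palindrome

0


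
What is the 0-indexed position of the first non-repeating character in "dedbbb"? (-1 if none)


Input: dedbbb
Character frequencies:
  'b': 3
  'd': 2
  'e': 1
Scanning left to right for freq == 1:
  Position 0 ('d'): freq=2, skip
  Position 1 ('e'): unique! => answer = 1

1


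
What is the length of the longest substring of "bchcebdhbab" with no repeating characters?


Input: "bchcebdhbab"
Sliding window (track last position of each char):
  Position 0 ('b'): window [0,0] length 1 -- new best
  Position 1 ('c'): window [0,1] length 2 -- new best
  Position 2 ('h'): window [0,2] length 3 -- new best
  Position 3 ('c'): repeat (last at 1), move window start to 2
  Position 3 ('c'): window [2,3] length 2
  Position 4 ('e'): window [2,4] length 3
  Position 5 ('b'): window [2,5] length 4 -- new best
  Position 6 ('d'): window [2,6] length 5 -- new best
  Position 7 ('h'): repeat (last at 2), move window start to 3
  Position 7 ('h'): window [3,7] length 5
  Position 8 ('b'): repeat (last at 5), move window start to 6
  Position 8 ('b'): window [6,8] length 3
  Position 9 ('a'): window [6,9] length 4
  Position 10 ('b'): repeat (last at 8), move window start to 9
  Position 10 ('b'): window [9,10] length 2
Longest substring with no repeats: "hcebd" with length 5

5


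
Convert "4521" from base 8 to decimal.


Input: "4521" in base 8
Positional expansion:
  Digit '4' (value 4) x 8^3 = 2048
  Digit '5' (value 5) x 8^2 = 320
  Digit '2' (value 2) x 8^1 = 16
  Digit '1' (value 1) x 8^0 = 1
Sum = 2385

2385


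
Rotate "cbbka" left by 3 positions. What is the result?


Input: "cbbka", rotate left by 3
First 3 characters: "cbb"
Remaining characters: "ka"
Concatenate remaining + first: "ka" + "cbb" = "kacbb"

kacbb


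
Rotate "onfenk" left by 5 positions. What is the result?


Input: "onfenk", rotate left by 5
First 5 characters: "onfen"
Remaining characters: "k"
Concatenate remaining + first: "k" + "onfen" = "konfen"

konfen


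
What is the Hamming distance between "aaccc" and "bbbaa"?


Comparing "aaccc" and "bbbaa" position by position:
  Position 0: 'a' vs 'b' => differ
  Position 1: 'a' vs 'b' => differ
  Position 2: 'c' vs 'b' => differ
  Position 3: 'c' vs 'a' => differ
  Position 4: 'c' vs 'a' => differ
Total differences (Hamming distance): 5

5


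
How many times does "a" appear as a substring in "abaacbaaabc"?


Searching for "a" in "abaacbaaabc"
Scanning each position:
  Position 0: "a" => MATCH
  Position 1: "b" => no
  Position 2: "a" => MATCH
  Position 3: "a" => MATCH
  Position 4: "c" => no
  Position 5: "b" => no
  Position 6: "a" => MATCH
  Position 7: "a" => MATCH
  Position 8: "a" => MATCH
  Position 9: "b" => no
  Position 10: "c" => no
Total occurrences: 6

6


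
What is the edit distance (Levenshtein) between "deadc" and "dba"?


Computing edit distance: "deadc" -> "dba"
DP table:
           d    b    a
      0    1    2    3
  d   1    0    1    2
  e   2    1    1    2
  a   3    2    2    1
  d   4    3    3    2
  c   5    4    4    3
Edit distance = dp[5][3] = 3

3


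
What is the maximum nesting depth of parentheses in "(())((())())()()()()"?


Input: "(())((())())()()()()"
Tracking depth:
  Position 0 '(': depth becomes 1
  Position 1 '(': depth becomes 2
  Position 2 ')': depth becomes 1
  Position 3 ')': depth becomes 0
  Position 4 '(': depth becomes 1
  Position 5 '(': depth becomes 2
  Position 6 '(': depth becomes 3
  Position 7 ')': depth becomes 2
  Position 8 ')': depth becomes 1
  Position 9 '(': depth becomes 2
  Position 10 ')': depth becomes 1
  Position 11 ')': depth becomes 0
  Position 12 '(': depth becomes 1
  Position 13 ')': depth becomes 0
  Position 14 '(': depth becomes 1
  Position 15 ')': depth becomes 0
  Position 16 '(': depth becomes 1
  Position 17 ')': depth becomes 0
  Position 18 '(': depth becomes 1
  Position 19 ')': depth becomes 0
Maximum depth reached: 3

3


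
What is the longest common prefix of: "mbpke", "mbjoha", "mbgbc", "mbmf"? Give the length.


Words: mbpke, mbjoha, mbgbc, mbmf
  Position 0: all 'm' => match
  Position 1: all 'b' => match
  Position 2: ('p', 'j', 'g', 'm') => mismatch, stop
LCP = "mb" (length 2)

2


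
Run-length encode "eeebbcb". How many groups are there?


Input: eeebbcb
Scanning for consecutive runs:
  Group 1: 'e' x 3 (positions 0-2)
  Group 2: 'b' x 2 (positions 3-4)
  Group 3: 'c' x 1 (positions 5-5)
  Group 4: 'b' x 1 (positions 6-6)
Total groups: 4

4


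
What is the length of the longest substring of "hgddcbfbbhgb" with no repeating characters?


Input: "hgddcbfbbhgb"
Sliding window (track last position of each char):
  Position 0 ('h'): window [0,0] length 1 -- new best
  Position 1 ('g'): window [0,1] length 2 -- new best
  Position 2 ('d'): window [0,2] length 3 -- new best
  Position 3 ('d'): repeat (last at 2), move window start to 3
  Position 3 ('d'): window [3,3] length 1
  Position 4 ('c'): window [3,4] length 2
  Position 5 ('b'): window [3,5] length 3
  Position 6 ('f'): window [3,6] length 4 -- new best
  Position 7 ('b'): repeat (last at 5), move window start to 6
  Position 7 ('b'): window [6,7] length 2
  Position 8 ('b'): repeat (last at 7), move window start to 8
  Position 8 ('b'): window [8,8] length 1
  Position 9 ('h'): window [8,9] length 2
  Position 10 ('g'): window [8,10] length 3
  Position 11 ('b'): repeat (last at 8), move window start to 9
  Position 11 ('b'): window [9,11] length 3
Longest substring with no repeats: "dcbf" with length 4

4


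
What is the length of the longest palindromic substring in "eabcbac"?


Input: "eabcbac"
Checking substrings for palindromes:
  [1:6] "abcba" (len 5) => palindrome
  [2:5] "bcb" (len 3) => palindrome
Longest palindromic substring: "abcba" with length 5

5


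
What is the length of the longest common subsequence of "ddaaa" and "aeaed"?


LCS of "ddaaa" and "aeaed"
DP table:
           a    e    a    e    d
      0    0    0    0    0    0
  d   0    0    0    0    0    1
  d   0    0    0    0    0    1
  a   0    1    1    1    1    1
  a   0    1    1    2    2    2
  a   0    1    1    2    2    2
LCS length = dp[5][5] = 2

2


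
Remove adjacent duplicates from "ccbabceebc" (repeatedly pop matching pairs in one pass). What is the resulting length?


Input: ccbabceebc
Stack-based adjacent duplicate removal:
  Read 'c': push. Stack: c
  Read 'c': matches stack top 'c' => pop. Stack: (empty)
  Read 'b': push. Stack: b
  Read 'a': push. Stack: ba
  Read 'b': push. Stack: bab
  Read 'c': push. Stack: babc
  Read 'e': push. Stack: babce
  Read 'e': matches stack top 'e' => pop. Stack: babc
  Read 'b': push. Stack: babcb
  Read 'c': push. Stack: babcbc
Final stack: "babcbc" (length 6)

6


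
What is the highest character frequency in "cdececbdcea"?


Input: cdececbdcea
Character counts:
  'a': 1
  'b': 1
  'c': 4
  'd': 2
  'e': 3
Maximum frequency: 4

4


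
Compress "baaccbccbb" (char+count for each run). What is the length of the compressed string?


Input: baaccbccbb
Runs:
  'b' x 1 => "b1"
  'a' x 2 => "a2"
  'c' x 2 => "c2"
  'b' x 1 => "b1"
  'c' x 2 => "c2"
  'b' x 2 => "b2"
Compressed: "b1a2c2b1c2b2"
Compressed length: 12

12


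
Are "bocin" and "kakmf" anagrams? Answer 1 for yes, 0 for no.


Strings: "bocin", "kakmf"
Sorted first:  bcino
Sorted second: afkkm
Differ at position 0: 'b' vs 'a' => not anagrams

0


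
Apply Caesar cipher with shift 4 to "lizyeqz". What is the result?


Caesar cipher: shift "lizyeqz" by 4
  'l' (pos 11) + 4 = pos 15 = 'p'
  'i' (pos 8) + 4 = pos 12 = 'm'
  'z' (pos 25) + 4 = pos 3 = 'd'
  'y' (pos 24) + 4 = pos 2 = 'c'
  'e' (pos 4) + 4 = pos 8 = 'i'
  'q' (pos 16) + 4 = pos 20 = 'u'
  'z' (pos 25) + 4 = pos 3 = 'd'
Result: pmdciud

pmdciud


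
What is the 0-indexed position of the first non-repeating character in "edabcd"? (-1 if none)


Input: edabcd
Character frequencies:
  'a': 1
  'b': 1
  'c': 1
  'd': 2
  'e': 1
Scanning left to right for freq == 1:
  Position 0 ('e'): unique! => answer = 0

0


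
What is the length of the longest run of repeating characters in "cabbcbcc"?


Input: "cabbcbcc"
Scanning for longest run:
  Position 1 ('a'): new char, reset run to 1
  Position 2 ('b'): new char, reset run to 1
  Position 3 ('b'): continues run of 'b', length=2
  Position 4 ('c'): new char, reset run to 1
  Position 5 ('b'): new char, reset run to 1
  Position 6 ('c'): new char, reset run to 1
  Position 7 ('c'): continues run of 'c', length=2
Longest run: 'b' with length 2

2


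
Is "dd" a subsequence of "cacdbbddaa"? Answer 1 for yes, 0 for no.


Check if "dd" is a subsequence of "cacdbbddaa"
Greedy scan:
  Position 0 ('c'): no match needed
  Position 1 ('a'): no match needed
  Position 2 ('c'): no match needed
  Position 3 ('d'): matches sub[0] = 'd'
  Position 4 ('b'): no match needed
  Position 5 ('b'): no match needed
  Position 6 ('d'): matches sub[1] = 'd'
  Position 7 ('d'): no match needed
  Position 8 ('a'): no match needed
  Position 9 ('a'): no match needed
All 2 characters matched => is a subsequence

1


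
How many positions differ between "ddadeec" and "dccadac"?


Comparing "ddadeec" and "dccadac" position by position:
  Position 0: 'd' vs 'd' => same
  Position 1: 'd' vs 'c' => DIFFER
  Position 2: 'a' vs 'c' => DIFFER
  Position 3: 'd' vs 'a' => DIFFER
  Position 4: 'e' vs 'd' => DIFFER
  Position 5: 'e' vs 'a' => DIFFER
  Position 6: 'c' vs 'c' => same
Positions that differ: 5

5


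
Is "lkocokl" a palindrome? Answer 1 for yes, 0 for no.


Input: lkocokl
Reversed: lkocokl
  Compare pos 0 ('l') with pos 6 ('l'): match
  Compare pos 1 ('k') with pos 5 ('k'): match
  Compare pos 2 ('o') with pos 4 ('o'): match
Result: palindrome

1


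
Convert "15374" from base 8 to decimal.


Input: "15374" in base 8
Positional expansion:
  Digit '1' (value 1) x 8^4 = 4096
  Digit '5' (value 5) x 8^3 = 2560
  Digit '3' (value 3) x 8^2 = 192
  Digit '7' (value 7) x 8^1 = 56
  Digit '4' (value 4) x 8^0 = 4
Sum = 6908

6908


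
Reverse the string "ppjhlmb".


Input: ppjhlmb
Reading characters right to left:
  Position 6: 'b'
  Position 5: 'm'
  Position 4: 'l'
  Position 3: 'h'
  Position 2: 'j'
  Position 1: 'p'
  Position 0: 'p'
Reversed: bmlhjpp

bmlhjpp


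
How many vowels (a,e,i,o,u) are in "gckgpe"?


Input: gckgpe
Checking each character:
  'g' at position 0: consonant
  'c' at position 1: consonant
  'k' at position 2: consonant
  'g' at position 3: consonant
  'p' at position 4: consonant
  'e' at position 5: vowel (running total: 1)
Total vowels: 1

1


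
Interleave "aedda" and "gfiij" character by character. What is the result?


Interleaving "aedda" and "gfiij":
  Position 0: 'a' from first, 'g' from second => "ag"
  Position 1: 'e' from first, 'f' from second => "ef"
  Position 2: 'd' from first, 'i' from second => "di"
  Position 3: 'd' from first, 'i' from second => "di"
  Position 4: 'a' from first, 'j' from second => "aj"
Result: agefdidiaj

agefdidiaj


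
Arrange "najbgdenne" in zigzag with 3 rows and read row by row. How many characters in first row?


Zigzag "najbgdenne" into 3 rows:
Placing characters:
  'n' => row 0
  'a' => row 1
  'j' => row 2
  'b' => row 1
  'g' => row 0
  'd' => row 1
  'e' => row 2
  'n' => row 1
  'n' => row 0
  'e' => row 1
Rows:
  Row 0: "ngn"
  Row 1: "abdne"
  Row 2: "je"
First row length: 3

3


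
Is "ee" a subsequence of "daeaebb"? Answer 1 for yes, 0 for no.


Check if "ee" is a subsequence of "daeaebb"
Greedy scan:
  Position 0 ('d'): no match needed
  Position 1 ('a'): no match needed
  Position 2 ('e'): matches sub[0] = 'e'
  Position 3 ('a'): no match needed
  Position 4 ('e'): matches sub[1] = 'e'
  Position 5 ('b'): no match needed
  Position 6 ('b'): no match needed
All 2 characters matched => is a subsequence

1


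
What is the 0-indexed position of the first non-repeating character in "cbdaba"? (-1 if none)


Input: cbdaba
Character frequencies:
  'a': 2
  'b': 2
  'c': 1
  'd': 1
Scanning left to right for freq == 1:
  Position 0 ('c'): unique! => answer = 0

0


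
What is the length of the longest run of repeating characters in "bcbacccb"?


Input: "bcbacccb"
Scanning for longest run:
  Position 1 ('c'): new char, reset run to 1
  Position 2 ('b'): new char, reset run to 1
  Position 3 ('a'): new char, reset run to 1
  Position 4 ('c'): new char, reset run to 1
  Position 5 ('c'): continues run of 'c', length=2
  Position 6 ('c'): continues run of 'c', length=3
  Position 7 ('b'): new char, reset run to 1
Longest run: 'c' with length 3

3


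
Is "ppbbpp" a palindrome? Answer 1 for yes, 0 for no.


Input: ppbbpp
Reversed: ppbbpp
  Compare pos 0 ('p') with pos 5 ('p'): match
  Compare pos 1 ('p') with pos 4 ('p'): match
  Compare pos 2 ('b') with pos 3 ('b'): match
Result: palindrome

1


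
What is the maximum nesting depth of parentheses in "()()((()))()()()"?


Input: "()()((()))()()()"
Tracking depth:
  Position 0 '(': depth becomes 1
  Position 1 ')': depth becomes 0
  Position 2 '(': depth becomes 1
  Position 3 ')': depth becomes 0
  Position 4 '(': depth becomes 1
  Position 5 '(': depth becomes 2
  Position 6 '(': depth becomes 3
  Position 7 ')': depth becomes 2
  Position 8 ')': depth becomes 1
  Position 9 ')': depth becomes 0
  Position 10 '(': depth becomes 1
  Position 11 ')': depth becomes 0
  Position 12 '(': depth becomes 1
  Position 13 ')': depth becomes 0
  Position 14 '(': depth becomes 1
  Position 15 ')': depth becomes 0
Maximum depth reached: 3

3


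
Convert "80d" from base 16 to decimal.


Input: "80d" in base 16
Positional expansion:
  Digit '8' (value 8) x 16^2 = 2048
  Digit '0' (value 0) x 16^1 = 0
  Digit 'd' (value 13) x 16^0 = 13
Sum = 2061

2061


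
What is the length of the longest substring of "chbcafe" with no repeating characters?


Input: "chbcafe"
Sliding window (track last position of each char):
  Position 0 ('c'): window [0,0] length 1 -- new best
  Position 1 ('h'): window [0,1] length 2 -- new best
  Position 2 ('b'): window [0,2] length 3 -- new best
  Position 3 ('c'): repeat (last at 0), move window start to 1
  Position 3 ('c'): window [1,3] length 3
  Position 4 ('a'): window [1,4] length 4 -- new best
  Position 5 ('f'): window [1,5] length 5 -- new best
  Position 6 ('e'): window [1,6] length 6 -- new best
Longest substring with no repeats: "hbcafe" with length 6

6


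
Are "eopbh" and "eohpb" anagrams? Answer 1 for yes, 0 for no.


Strings: "eopbh", "eohpb"
Sorted first:  behop
Sorted second: behop
Sorted forms match => anagrams

1


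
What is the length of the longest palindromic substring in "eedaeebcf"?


Input: "eedaeebcf"
Checking substrings for palindromes:
  [0:2] "ee" (len 2) => palindrome
  [4:6] "ee" (len 2) => palindrome
Longest palindromic substring: "ee" with length 2

2


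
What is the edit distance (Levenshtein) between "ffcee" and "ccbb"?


Computing edit distance: "ffcee" -> "ccbb"
DP table:
           c    c    b    b
      0    1    2    3    4
  f   1    1    2    3    4
  f   2    2    2    3    4
  c   3    2    2    3    4
  e   4    3    3    3    4
  e   5    4    4    4    4
Edit distance = dp[5][4] = 4

4


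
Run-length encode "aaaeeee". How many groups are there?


Input: aaaeeee
Scanning for consecutive runs:
  Group 1: 'a' x 3 (positions 0-2)
  Group 2: 'e' x 4 (positions 3-6)
Total groups: 2

2


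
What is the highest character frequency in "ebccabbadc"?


Input: ebccabbadc
Character counts:
  'a': 2
  'b': 3
  'c': 3
  'd': 1
  'e': 1
Maximum frequency: 3

3


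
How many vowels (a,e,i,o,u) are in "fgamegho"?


Input: fgamegho
Checking each character:
  'f' at position 0: consonant
  'g' at position 1: consonant
  'a' at position 2: vowel (running total: 1)
  'm' at position 3: consonant
  'e' at position 4: vowel (running total: 2)
  'g' at position 5: consonant
  'h' at position 6: consonant
  'o' at position 7: vowel (running total: 3)
Total vowels: 3

3


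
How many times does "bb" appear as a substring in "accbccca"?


Searching for "bb" in "accbccca"
Scanning each position:
  Position 0: "ac" => no
  Position 1: "cc" => no
  Position 2: "cb" => no
  Position 3: "bc" => no
  Position 4: "cc" => no
  Position 5: "cc" => no
  Position 6: "ca" => no
Total occurrences: 0

0


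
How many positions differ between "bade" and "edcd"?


Comparing "bade" and "edcd" position by position:
  Position 0: 'b' vs 'e' => DIFFER
  Position 1: 'a' vs 'd' => DIFFER
  Position 2: 'd' vs 'c' => DIFFER
  Position 3: 'e' vs 'd' => DIFFER
Positions that differ: 4

4


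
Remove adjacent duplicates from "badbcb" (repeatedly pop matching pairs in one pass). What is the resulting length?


Input: badbcb
Stack-based adjacent duplicate removal:
  Read 'b': push. Stack: b
  Read 'a': push. Stack: ba
  Read 'd': push. Stack: bad
  Read 'b': push. Stack: badb
  Read 'c': push. Stack: badbc
  Read 'b': push. Stack: badbcb
Final stack: "badbcb" (length 6)

6


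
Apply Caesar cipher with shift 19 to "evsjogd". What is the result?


Caesar cipher: shift "evsjogd" by 19
  'e' (pos 4) + 19 = pos 23 = 'x'
  'v' (pos 21) + 19 = pos 14 = 'o'
  's' (pos 18) + 19 = pos 11 = 'l'
  'j' (pos 9) + 19 = pos 2 = 'c'
  'o' (pos 14) + 19 = pos 7 = 'h'
  'g' (pos 6) + 19 = pos 25 = 'z'
  'd' (pos 3) + 19 = pos 22 = 'w'
Result: xolchzw

xolchzw


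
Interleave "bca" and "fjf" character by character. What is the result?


Interleaving "bca" and "fjf":
  Position 0: 'b' from first, 'f' from second => "bf"
  Position 1: 'c' from first, 'j' from second => "cj"
  Position 2: 'a' from first, 'f' from second => "af"
Result: bfcjaf

bfcjaf


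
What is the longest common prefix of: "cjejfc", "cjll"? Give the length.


Words: cjejfc, cjll
  Position 0: all 'c' => match
  Position 1: all 'j' => match
  Position 2: ('e', 'l') => mismatch, stop
LCP = "cj" (length 2)

2


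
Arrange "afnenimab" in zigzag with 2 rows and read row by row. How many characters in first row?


Zigzag "afnenimab" into 2 rows:
Placing characters:
  'a' => row 0
  'f' => row 1
  'n' => row 0
  'e' => row 1
  'n' => row 0
  'i' => row 1
  'm' => row 0
  'a' => row 1
  'b' => row 0
Rows:
  Row 0: "annmb"
  Row 1: "feia"
First row length: 5

5


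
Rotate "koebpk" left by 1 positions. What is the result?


Input: "koebpk", rotate left by 1
First 1 characters: "k"
Remaining characters: "oebpk"
Concatenate remaining + first: "oebpk" + "k" = "oebpkk"

oebpkk


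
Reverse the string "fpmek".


Input: fpmek
Reading characters right to left:
  Position 4: 'k'
  Position 3: 'e'
  Position 2: 'm'
  Position 1: 'p'
  Position 0: 'f'
Reversed: kempf

kempf


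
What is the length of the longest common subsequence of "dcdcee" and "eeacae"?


LCS of "dcdcee" and "eeacae"
DP table:
           e    e    a    c    a    e
      0    0    0    0    0    0    0
  d   0    0    0    0    0    0    0
  c   0    0    0    0    1    1    1
  d   0    0    0    0    1    1    1
  c   0    0    0    0    1    1    1
  e   0    1    1    1    1    1    2
  e   0    1    2    2    2    2    2
LCS length = dp[6][6] = 2

2


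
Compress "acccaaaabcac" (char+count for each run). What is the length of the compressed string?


Input: acccaaaabcac
Runs:
  'a' x 1 => "a1"
  'c' x 3 => "c3"
  'a' x 4 => "a4"
  'b' x 1 => "b1"
  'c' x 1 => "c1"
  'a' x 1 => "a1"
  'c' x 1 => "c1"
Compressed: "a1c3a4b1c1a1c1"
Compressed length: 14

14


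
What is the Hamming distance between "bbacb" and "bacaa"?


Comparing "bbacb" and "bacaa" position by position:
  Position 0: 'b' vs 'b' => same
  Position 1: 'b' vs 'a' => differ
  Position 2: 'a' vs 'c' => differ
  Position 3: 'c' vs 'a' => differ
  Position 4: 'b' vs 'a' => differ
Total differences (Hamming distance): 4

4


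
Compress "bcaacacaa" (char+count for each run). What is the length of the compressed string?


Input: bcaacacaa
Runs:
  'b' x 1 => "b1"
  'c' x 1 => "c1"
  'a' x 2 => "a2"
  'c' x 1 => "c1"
  'a' x 1 => "a1"
  'c' x 1 => "c1"
  'a' x 2 => "a2"
Compressed: "b1c1a2c1a1c1a2"
Compressed length: 14

14


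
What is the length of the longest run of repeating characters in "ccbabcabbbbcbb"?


Input: "ccbabcabbbbcbb"
Scanning for longest run:
  Position 1 ('c'): continues run of 'c', length=2
  Position 2 ('b'): new char, reset run to 1
  Position 3 ('a'): new char, reset run to 1
  Position 4 ('b'): new char, reset run to 1
  Position 5 ('c'): new char, reset run to 1
  Position 6 ('a'): new char, reset run to 1
  Position 7 ('b'): new char, reset run to 1
  Position 8 ('b'): continues run of 'b', length=2
  Position 9 ('b'): continues run of 'b', length=3
  Position 10 ('b'): continues run of 'b', length=4
  Position 11 ('c'): new char, reset run to 1
  Position 12 ('b'): new char, reset run to 1
  Position 13 ('b'): continues run of 'b', length=2
Longest run: 'b' with length 4

4


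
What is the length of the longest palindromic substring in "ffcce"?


Input: "ffcce"
Checking substrings for palindromes:
  [0:2] "ff" (len 2) => palindrome
  [2:4] "cc" (len 2) => palindrome
Longest palindromic substring: "ff" with length 2

2


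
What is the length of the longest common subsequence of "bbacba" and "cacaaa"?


LCS of "bbacba" and "cacaaa"
DP table:
           c    a    c    a    a    a
      0    0    0    0    0    0    0
  b   0    0    0    0    0    0    0
  b   0    0    0    0    0    0    0
  a   0    0    1    1    1    1    1
  c   0    1    1    2    2    2    2
  b   0    1    1    2    2    2    2
  a   0    1    2    2    3    3    3
LCS length = dp[6][6] = 3

3


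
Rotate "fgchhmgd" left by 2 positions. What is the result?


Input: "fgchhmgd", rotate left by 2
First 2 characters: "fg"
Remaining characters: "chhmgd"
Concatenate remaining + first: "chhmgd" + "fg" = "chhmgdfg"

chhmgdfg


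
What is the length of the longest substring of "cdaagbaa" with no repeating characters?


Input: "cdaagbaa"
Sliding window (track last position of each char):
  Position 0 ('c'): window [0,0] length 1 -- new best
  Position 1 ('d'): window [0,1] length 2 -- new best
  Position 2 ('a'): window [0,2] length 3 -- new best
  Position 3 ('a'): repeat (last at 2), move window start to 3
  Position 3 ('a'): window [3,3] length 1
  Position 4 ('g'): window [3,4] length 2
  Position 5 ('b'): window [3,5] length 3
  Position 6 ('a'): repeat (last at 3), move window start to 4
  Position 6 ('a'): window [4,6] length 3
  Position 7 ('a'): repeat (last at 6), move window start to 7
  Position 7 ('a'): window [7,7] length 1
Longest substring with no repeats: "cda" with length 3

3


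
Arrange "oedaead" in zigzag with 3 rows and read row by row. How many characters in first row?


Zigzag "oedaead" into 3 rows:
Placing characters:
  'o' => row 0
  'e' => row 1
  'd' => row 2
  'a' => row 1
  'e' => row 0
  'a' => row 1
  'd' => row 2
Rows:
  Row 0: "oe"
  Row 1: "eaa"
  Row 2: "dd"
First row length: 2

2


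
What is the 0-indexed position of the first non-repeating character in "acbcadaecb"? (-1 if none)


Input: acbcadaecb
Character frequencies:
  'a': 3
  'b': 2
  'c': 3
  'd': 1
  'e': 1
Scanning left to right for freq == 1:
  Position 0 ('a'): freq=3, skip
  Position 1 ('c'): freq=3, skip
  Position 2 ('b'): freq=2, skip
  Position 3 ('c'): freq=3, skip
  Position 4 ('a'): freq=3, skip
  Position 5 ('d'): unique! => answer = 5

5


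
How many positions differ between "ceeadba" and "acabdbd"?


Comparing "ceeadba" and "acabdbd" position by position:
  Position 0: 'c' vs 'a' => DIFFER
  Position 1: 'e' vs 'c' => DIFFER
  Position 2: 'e' vs 'a' => DIFFER
  Position 3: 'a' vs 'b' => DIFFER
  Position 4: 'd' vs 'd' => same
  Position 5: 'b' vs 'b' => same
  Position 6: 'a' vs 'd' => DIFFER
Positions that differ: 5

5


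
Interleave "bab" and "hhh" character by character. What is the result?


Interleaving "bab" and "hhh":
  Position 0: 'b' from first, 'h' from second => "bh"
  Position 1: 'a' from first, 'h' from second => "ah"
  Position 2: 'b' from first, 'h' from second => "bh"
Result: bhahbh

bhahbh


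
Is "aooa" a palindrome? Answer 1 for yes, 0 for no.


Input: aooa
Reversed: aooa
  Compare pos 0 ('a') with pos 3 ('a'): match
  Compare pos 1 ('o') with pos 2 ('o'): match
Result: palindrome

1


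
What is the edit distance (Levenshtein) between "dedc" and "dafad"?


Computing edit distance: "dedc" -> "dafad"
DP table:
           d    a    f    a    d
      0    1    2    3    4    5
  d   1    0    1    2    3    4
  e   2    1    1    2    3    4
  d   3    2    2    2    3    3
  c   4    3    3    3    3    4
Edit distance = dp[4][5] = 4

4


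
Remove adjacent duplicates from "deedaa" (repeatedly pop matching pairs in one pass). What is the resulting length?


Input: deedaa
Stack-based adjacent duplicate removal:
  Read 'd': push. Stack: d
  Read 'e': push. Stack: de
  Read 'e': matches stack top 'e' => pop. Stack: d
  Read 'd': matches stack top 'd' => pop. Stack: (empty)
  Read 'a': push. Stack: a
  Read 'a': matches stack top 'a' => pop. Stack: (empty)
Final stack: "" (length 0)

0


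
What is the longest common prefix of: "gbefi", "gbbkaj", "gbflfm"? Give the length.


Words: gbefi, gbbkaj, gbflfm
  Position 0: all 'g' => match
  Position 1: all 'b' => match
  Position 2: ('e', 'b', 'f') => mismatch, stop
LCP = "gb" (length 2)

2


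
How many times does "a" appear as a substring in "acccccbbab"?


Searching for "a" in "acccccbbab"
Scanning each position:
  Position 0: "a" => MATCH
  Position 1: "c" => no
  Position 2: "c" => no
  Position 3: "c" => no
  Position 4: "c" => no
  Position 5: "c" => no
  Position 6: "b" => no
  Position 7: "b" => no
  Position 8: "a" => MATCH
  Position 9: "b" => no
Total occurrences: 2

2


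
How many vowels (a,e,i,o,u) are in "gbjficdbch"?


Input: gbjficdbch
Checking each character:
  'g' at position 0: consonant
  'b' at position 1: consonant
  'j' at position 2: consonant
  'f' at position 3: consonant
  'i' at position 4: vowel (running total: 1)
  'c' at position 5: consonant
  'd' at position 6: consonant
  'b' at position 7: consonant
  'c' at position 8: consonant
  'h' at position 9: consonant
Total vowels: 1

1


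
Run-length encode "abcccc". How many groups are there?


Input: abcccc
Scanning for consecutive runs:
  Group 1: 'a' x 1 (positions 0-0)
  Group 2: 'b' x 1 (positions 1-1)
  Group 3: 'c' x 4 (positions 2-5)
Total groups: 3

3


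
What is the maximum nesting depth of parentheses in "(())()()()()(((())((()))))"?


Input: "(())()()()()(((())((()))))"
Tracking depth:
  Position 0 '(': depth becomes 1
  Position 1 '(': depth becomes 2
  Position 2 ')': depth becomes 1
  Position 3 ')': depth becomes 0
  Position 4 '(': depth becomes 1
  Position 5 ')': depth becomes 0
  Position 6 '(': depth becomes 1
  Position 7 ')': depth becomes 0
  Position 8 '(': depth becomes 1
  Position 9 ')': depth becomes 0
  Position 10 '(': depth becomes 1
  Position 11 ')': depth becomes 0
  Position 12 '(': depth becomes 1
  Position 13 '(': depth becomes 2
  Position 14 '(': depth becomes 3
  Position 15 '(': depth becomes 4
  Position 16 ')': depth becomes 3
  Position 17 ')': depth becomes 2
  Position 18 '(': depth becomes 3
  Position 19 '(': depth becomes 4
  Position 20 '(': depth becomes 5
  Position 21 ')': depth becomes 4
  Position 22 ')': depth becomes 3
  Position 23 ')': depth becomes 2
  Position 24 ')': depth becomes 1
  Position 25 ')': depth becomes 0
Maximum depth reached: 5

5


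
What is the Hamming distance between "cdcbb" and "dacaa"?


Comparing "cdcbb" and "dacaa" position by position:
  Position 0: 'c' vs 'd' => differ
  Position 1: 'd' vs 'a' => differ
  Position 2: 'c' vs 'c' => same
  Position 3: 'b' vs 'a' => differ
  Position 4: 'b' vs 'a' => differ
Total differences (Hamming distance): 4

4


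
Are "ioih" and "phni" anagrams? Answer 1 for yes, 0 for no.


Strings: "ioih", "phni"
Sorted first:  hiio
Sorted second: hinp
Differ at position 2: 'i' vs 'n' => not anagrams

0


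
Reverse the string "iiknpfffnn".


Input: iiknpfffnn
Reading characters right to left:
  Position 9: 'n'
  Position 8: 'n'
  Position 7: 'f'
  Position 6: 'f'
  Position 5: 'f'
  Position 4: 'p'
  Position 3: 'n'
  Position 2: 'k'
  Position 1: 'i'
  Position 0: 'i'
Reversed: nnfffpnkii

nnfffpnkii


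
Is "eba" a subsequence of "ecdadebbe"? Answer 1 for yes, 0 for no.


Check if "eba" is a subsequence of "ecdadebbe"
Greedy scan:
  Position 0 ('e'): matches sub[0] = 'e'
  Position 1 ('c'): no match needed
  Position 2 ('d'): no match needed
  Position 3 ('a'): no match needed
  Position 4 ('d'): no match needed
  Position 5 ('e'): no match needed
  Position 6 ('b'): matches sub[1] = 'b'
  Position 7 ('b'): no match needed
  Position 8 ('e'): no match needed
Only matched 2/3 characters => not a subsequence

0


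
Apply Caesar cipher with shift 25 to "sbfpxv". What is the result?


Caesar cipher: shift "sbfpxv" by 25
  's' (pos 18) + 25 = pos 17 = 'r'
  'b' (pos 1) + 25 = pos 0 = 'a'
  'f' (pos 5) + 25 = pos 4 = 'e'
  'p' (pos 15) + 25 = pos 14 = 'o'
  'x' (pos 23) + 25 = pos 22 = 'w'
  'v' (pos 21) + 25 = pos 20 = 'u'
Result: raeowu

raeowu


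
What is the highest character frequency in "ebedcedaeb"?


Input: ebedcedaeb
Character counts:
  'a': 1
  'b': 2
  'c': 1
  'd': 2
  'e': 4
Maximum frequency: 4

4


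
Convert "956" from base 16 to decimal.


Input: "956" in base 16
Positional expansion:
  Digit '9' (value 9) x 16^2 = 2304
  Digit '5' (value 5) x 16^1 = 80
  Digit '6' (value 6) x 16^0 = 6
Sum = 2390

2390


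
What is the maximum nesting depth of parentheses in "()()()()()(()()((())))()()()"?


Input: "()()()()()(()()((())))()()()"
Tracking depth:
  Position 0 '(': depth becomes 1
  Position 1 ')': depth becomes 0
  Position 2 '(': depth becomes 1
  Position 3 ')': depth becomes 0
  Position 4 '(': depth becomes 1
  Position 5 ')': depth becomes 0
  Position 6 '(': depth becomes 1
  Position 7 ')': depth becomes 0
  Position 8 '(': depth becomes 1
  Position 9 ')': depth becomes 0
  Position 10 '(': depth becomes 1
  Position 11 '(': depth becomes 2
  Position 12 ')': depth becomes 1
  Position 13 '(': depth becomes 2
  Position 14 ')': depth becomes 1
  Position 15 '(': depth becomes 2
  Position 16 '(': depth becomes 3
  Position 17 '(': depth becomes 4
  Position 18 ')': depth becomes 3
  Position 19 ')': depth becomes 2
  Position 20 ')': depth becomes 1
  Position 21 ')': depth becomes 0
  Position 22 '(': depth becomes 1
  Position 23 ')': depth becomes 0
  Position 24 '(': depth becomes 1
  Position 25 ')': depth becomes 0
  Position 26 '(': depth becomes 1
  Position 27 ')': depth becomes 0
Maximum depth reached: 4

4


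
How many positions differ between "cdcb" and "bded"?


Comparing "cdcb" and "bded" position by position:
  Position 0: 'c' vs 'b' => DIFFER
  Position 1: 'd' vs 'd' => same
  Position 2: 'c' vs 'e' => DIFFER
  Position 3: 'b' vs 'd' => DIFFER
Positions that differ: 3

3


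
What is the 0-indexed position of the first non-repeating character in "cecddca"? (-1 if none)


Input: cecddca
Character frequencies:
  'a': 1
  'c': 3
  'd': 2
  'e': 1
Scanning left to right for freq == 1:
  Position 0 ('c'): freq=3, skip
  Position 1 ('e'): unique! => answer = 1

1


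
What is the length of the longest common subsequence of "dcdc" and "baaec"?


LCS of "dcdc" and "baaec"
DP table:
           b    a    a    e    c
      0    0    0    0    0    0
  d   0    0    0    0    0    0
  c   0    0    0    0    0    1
  d   0    0    0    0    0    1
  c   0    0    0    0    0    1
LCS length = dp[4][5] = 1

1


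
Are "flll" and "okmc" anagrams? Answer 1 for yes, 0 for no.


Strings: "flll", "okmc"
Sorted first:  flll
Sorted second: ckmo
Differ at position 0: 'f' vs 'c' => not anagrams

0


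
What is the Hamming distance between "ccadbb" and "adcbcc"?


Comparing "ccadbb" and "adcbcc" position by position:
  Position 0: 'c' vs 'a' => differ
  Position 1: 'c' vs 'd' => differ
  Position 2: 'a' vs 'c' => differ
  Position 3: 'd' vs 'b' => differ
  Position 4: 'b' vs 'c' => differ
  Position 5: 'b' vs 'c' => differ
Total differences (Hamming distance): 6

6


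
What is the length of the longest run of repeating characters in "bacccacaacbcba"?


Input: "bacccacaacbcba"
Scanning for longest run:
  Position 1 ('a'): new char, reset run to 1
  Position 2 ('c'): new char, reset run to 1
  Position 3 ('c'): continues run of 'c', length=2
  Position 4 ('c'): continues run of 'c', length=3
  Position 5 ('a'): new char, reset run to 1
  Position 6 ('c'): new char, reset run to 1
  Position 7 ('a'): new char, reset run to 1
  Position 8 ('a'): continues run of 'a', length=2
  Position 9 ('c'): new char, reset run to 1
  Position 10 ('b'): new char, reset run to 1
  Position 11 ('c'): new char, reset run to 1
  Position 12 ('b'): new char, reset run to 1
  Position 13 ('a'): new char, reset run to 1
Longest run: 'c' with length 3

3


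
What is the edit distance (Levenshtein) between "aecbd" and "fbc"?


Computing edit distance: "aecbd" -> "fbc"
DP table:
           f    b    c
      0    1    2    3
  a   1    1    2    3
  e   2    2    2    3
  c   3    3    3    2
  b   4    4    3    3
  d   5    5    4    4
Edit distance = dp[5][3] = 4

4


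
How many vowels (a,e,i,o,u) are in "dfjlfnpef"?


Input: dfjlfnpef
Checking each character:
  'd' at position 0: consonant
  'f' at position 1: consonant
  'j' at position 2: consonant
  'l' at position 3: consonant
  'f' at position 4: consonant
  'n' at position 5: consonant
  'p' at position 6: consonant
  'e' at position 7: vowel (running total: 1)
  'f' at position 8: consonant
Total vowels: 1

1


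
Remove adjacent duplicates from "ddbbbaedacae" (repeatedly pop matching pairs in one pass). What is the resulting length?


Input: ddbbbaedacae
Stack-based adjacent duplicate removal:
  Read 'd': push. Stack: d
  Read 'd': matches stack top 'd' => pop. Stack: (empty)
  Read 'b': push. Stack: b
  Read 'b': matches stack top 'b' => pop. Stack: (empty)
  Read 'b': push. Stack: b
  Read 'a': push. Stack: ba
  Read 'e': push. Stack: bae
  Read 'd': push. Stack: baed
  Read 'a': push. Stack: baeda
  Read 'c': push. Stack: baedac
  Read 'a': push. Stack: baedaca
  Read 'e': push. Stack: baedacae
Final stack: "baedacae" (length 8)

8


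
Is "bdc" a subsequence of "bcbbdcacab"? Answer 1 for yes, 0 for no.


Check if "bdc" is a subsequence of "bcbbdcacab"
Greedy scan:
  Position 0 ('b'): matches sub[0] = 'b'
  Position 1 ('c'): no match needed
  Position 2 ('b'): no match needed
  Position 3 ('b'): no match needed
  Position 4 ('d'): matches sub[1] = 'd'
  Position 5 ('c'): matches sub[2] = 'c'
  Position 6 ('a'): no match needed
  Position 7 ('c'): no match needed
  Position 8 ('a'): no match needed
  Position 9 ('b'): no match needed
All 3 characters matched => is a subsequence

1


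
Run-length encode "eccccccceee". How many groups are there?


Input: eccccccceee
Scanning for consecutive runs:
  Group 1: 'e' x 1 (positions 0-0)
  Group 2: 'c' x 7 (positions 1-7)
  Group 3: 'e' x 3 (positions 8-10)
Total groups: 3

3


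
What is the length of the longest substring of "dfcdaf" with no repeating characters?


Input: "dfcdaf"
Sliding window (track last position of each char):
  Position 0 ('d'): window [0,0] length 1 -- new best
  Position 1 ('f'): window [0,1] length 2 -- new best
  Position 2 ('c'): window [0,2] length 3 -- new best
  Position 3 ('d'): repeat (last at 0), move window start to 1
  Position 3 ('d'): window [1,3] length 3
  Position 4 ('a'): window [1,4] length 4 -- new best
  Position 5 ('f'): repeat (last at 1), move window start to 2
  Position 5 ('f'): window [2,5] length 4
Longest substring with no repeats: "fcda" with length 4

4


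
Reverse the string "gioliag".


Input: gioliag
Reading characters right to left:
  Position 6: 'g'
  Position 5: 'a'
  Position 4: 'i'
  Position 3: 'l'
  Position 2: 'o'
  Position 1: 'i'
  Position 0: 'g'
Reversed: gailoig

gailoig


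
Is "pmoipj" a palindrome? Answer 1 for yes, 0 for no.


Input: pmoipj
Reversed: jpiomp
  Compare pos 0 ('p') with pos 5 ('j'): MISMATCH
  Compare pos 1 ('m') with pos 4 ('p'): MISMATCH
  Compare pos 2 ('o') with pos 3 ('i'): MISMATCH
Result: not a palindrome

0


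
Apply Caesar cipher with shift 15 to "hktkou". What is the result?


Caesar cipher: shift "hktkou" by 15
  'h' (pos 7) + 15 = pos 22 = 'w'
  'k' (pos 10) + 15 = pos 25 = 'z'
  't' (pos 19) + 15 = pos 8 = 'i'
  'k' (pos 10) + 15 = pos 25 = 'z'
  'o' (pos 14) + 15 = pos 3 = 'd'
  'u' (pos 20) + 15 = pos 9 = 'j'
Result: wzizdj

wzizdj


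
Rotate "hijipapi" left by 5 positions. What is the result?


Input: "hijipapi", rotate left by 5
First 5 characters: "hijip"
Remaining characters: "api"
Concatenate remaining + first: "api" + "hijip" = "apihijip"

apihijip


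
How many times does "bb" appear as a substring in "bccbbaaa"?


Searching for "bb" in "bccbbaaa"
Scanning each position:
  Position 0: "bc" => no
  Position 1: "cc" => no
  Position 2: "cb" => no
  Position 3: "bb" => MATCH
  Position 4: "ba" => no
  Position 5: "aa" => no
  Position 6: "aa" => no
Total occurrences: 1

1


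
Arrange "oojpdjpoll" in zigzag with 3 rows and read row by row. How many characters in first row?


Zigzag "oojpdjpoll" into 3 rows:
Placing characters:
  'o' => row 0
  'o' => row 1
  'j' => row 2
  'p' => row 1
  'd' => row 0
  'j' => row 1
  'p' => row 2
  'o' => row 1
  'l' => row 0
  'l' => row 1
Rows:
  Row 0: "odl"
  Row 1: "opjol"
  Row 2: "jp"
First row length: 3

3


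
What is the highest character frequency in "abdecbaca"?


Input: abdecbaca
Character counts:
  'a': 3
  'b': 2
  'c': 2
  'd': 1
  'e': 1
Maximum frequency: 3

3


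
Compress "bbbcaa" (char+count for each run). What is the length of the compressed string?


Input: bbbcaa
Runs:
  'b' x 3 => "b3"
  'c' x 1 => "c1"
  'a' x 2 => "a2"
Compressed: "b3c1a2"
Compressed length: 6

6


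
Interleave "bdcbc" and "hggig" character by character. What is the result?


Interleaving "bdcbc" and "hggig":
  Position 0: 'b' from first, 'h' from second => "bh"
  Position 1: 'd' from first, 'g' from second => "dg"
  Position 2: 'c' from first, 'g' from second => "cg"
  Position 3: 'b' from first, 'i' from second => "bi"
  Position 4: 'c' from first, 'g' from second => "cg"
Result: bhdgcgbicg

bhdgcgbicg


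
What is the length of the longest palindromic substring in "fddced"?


Input: "fddced"
Checking substrings for palindromes:
  [1:3] "dd" (len 2) => palindrome
Longest palindromic substring: "dd" with length 2

2
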